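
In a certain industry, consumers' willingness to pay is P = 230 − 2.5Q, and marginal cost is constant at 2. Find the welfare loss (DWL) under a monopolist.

Perfect competition: P = MC = 2, so 230 − 2.5Q = 2 and Q = 91.2.
Monopoly sets MR = MC: 230 − 5Q = 2 ⇒ Q = 45.6, P = 230 − 2.5·45.6 = 116.
DWL is the triangle between Q = 45.6 and Q = 91.2: ½·(91.2 − 45.6)·(116 − 2) = 2599.2.

DWL = 2599.2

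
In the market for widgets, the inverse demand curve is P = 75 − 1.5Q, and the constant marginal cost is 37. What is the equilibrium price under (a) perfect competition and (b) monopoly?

Competition: P = 37; Monopoly: P = 56

Under competition P = MC = 37, so Q = (75 − 37)/1.5 = 76/3.
A monopolist chooses Q where MR = MC. MR = 75 − 3Q; setting this equal to 37 gives Q = 38/3 and P = 56.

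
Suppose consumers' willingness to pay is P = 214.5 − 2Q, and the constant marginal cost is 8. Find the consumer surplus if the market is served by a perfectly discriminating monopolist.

Under first-degree price discrimination the firm charges each unit its demand price and produces up to where P = MC, i.e. Q = 103.25. Consumer surplus is zero; producer surplus equals total surplus.
CS = 0.

CS = 0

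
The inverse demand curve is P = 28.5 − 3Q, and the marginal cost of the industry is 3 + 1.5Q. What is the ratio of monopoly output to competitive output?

Q_m/Q_c = 0.6

The monopolist equates marginal revenue to marginal cost: 28.5 − 6Q = 3 + 1.5Q, so Q = 3.4. From demand, P = 18.3.
Competitive equilibrium sets price equal to marginal cost: 28.5 − 3Q = 3 + 1.5Q, so Q = 17/3 and P = 11.5.
Ratio Q_m/Q_c = 3.4/(17/3) = 0.6.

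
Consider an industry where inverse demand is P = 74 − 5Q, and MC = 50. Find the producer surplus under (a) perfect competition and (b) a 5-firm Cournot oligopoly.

Competition: PS = 0; Cournot: PS = 16

Perfect competition: P = MC = 50, so 74 − 5Q = 50 and Q = 4.8.
PS = (50 − 50)·4.8 = 0.
Cournot with 5 identical firms: the symmetric best-response condition is 74 − 30q = 50. Each firm produces q = 0.8, total output Q = 4, price P = 54.
PS = (54 − 50)·4 = 16.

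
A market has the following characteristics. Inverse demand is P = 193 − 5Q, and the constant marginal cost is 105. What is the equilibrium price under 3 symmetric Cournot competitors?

In a 3-firm Cournot equilibrium, symmetry and the first-order condition give q = (193 − 105)/(20) = 4.4. So Q = 13.2 and P = 127.

P = 127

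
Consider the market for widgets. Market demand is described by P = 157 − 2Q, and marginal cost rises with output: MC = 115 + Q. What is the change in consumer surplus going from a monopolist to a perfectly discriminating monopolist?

A monopolist chooses Q where MR = MC. MR = 157 − 4Q; setting this equal to 115 + Q gives Q = 8.4 and P = 140.2.
CS = ½·(157 − 140.2)·8.4 = 70.56.
With perfect price discrimination, output is the efficient level Q = 14 (where demand meets MC), but every buyer pays their willingness to pay: CS = 0 and PS = total surplus.
CS = 0.
Change in consumer surplus: 0 − 70.56 = −70.56.

Consumer surplus falls by 70.56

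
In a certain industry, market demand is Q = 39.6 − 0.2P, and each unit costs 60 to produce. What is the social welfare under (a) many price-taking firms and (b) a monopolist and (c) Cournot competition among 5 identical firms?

Inverting demand: P = 198 − 5Q.
Competitive firms price at marginal cost: P = 60, giving Q = 27.6.
CS = ½·(198 − 60)·27.6 = 1904.4; PS = (60 − 60)·27.6 = 0; TS = 1904.4.
Monopoly sets MR = MC: 198 − 10Q = 60 ⇒ Q = 13.8, P = 198 − 5·13.8 = 129.
CS = ½·(198 − 129)·13.8 = 476.1; PS = (129 − 60)·13.8 = 952.2; TS = 1428.3.
With 5 symmetric Cournot firms, each firm's FOC gives 198 − 30q = 60, so q = 4.6, Q = 5·4.6 = 23, and P = 83.
CS = ½·(198 − 83)·23 = 1322.5; PS = (83 − 60)·23 = 529; TS = 1851.5.

Competition: TS = 1904.4; Monopoly: TS = 1428.3; Cournot: TS = 1851.5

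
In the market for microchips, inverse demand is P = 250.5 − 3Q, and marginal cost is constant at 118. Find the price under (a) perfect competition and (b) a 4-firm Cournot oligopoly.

Competition: P = 118; Cournot: P = 144.5

Competitive firms price at marginal cost: P = 118, giving Q = 265/6.
Cournot with 4 identical firms: the symmetric best-response condition is 250.5 − 15q = 118. Each firm produces q = 53/6, total output Q = 106/3, price P = 144.5.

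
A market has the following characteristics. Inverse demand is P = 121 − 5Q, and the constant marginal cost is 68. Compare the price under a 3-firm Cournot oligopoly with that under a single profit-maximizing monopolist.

Cournot with 3 identical firms: the symmetric best-response condition is 121 − 20q = 68. Each firm produces q = 2.65, total output Q = 7.95, price P = 81.25.
A monopolist chooses Q where MR = MC. MR = 121 − 10Q; setting this equal to 68 gives Q = 5.3 and P = 94.5.

Cournot: P = 81.25; Monopoly: P = 94.5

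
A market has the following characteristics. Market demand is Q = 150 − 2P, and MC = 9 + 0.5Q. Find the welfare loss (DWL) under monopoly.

Inverting demand: P = 75 − 0.5Q.
Under competition P = MC: 75 − 0.5Q = 9 + 0.5Q ⇒ Q = 66, P = 42.
A monopolist chooses Q where MR = MC. MR = 75 − Q; setting this equal to 9 + 0.5Q gives Q = 44 and P = 53.
CS = ½·(75 − 42)·66 = 1089; PS = (42·66 − 9·66 − ½·0.5·66²) = 1089; TS = 2178.
CS = ½·(75 − 53)·44 = 484; PS = (53·44 − 9·44 − ½·0.5·44²) = 1452; TS = 1936.
DWL = 2178 − 1936 = 242.

DWL = 242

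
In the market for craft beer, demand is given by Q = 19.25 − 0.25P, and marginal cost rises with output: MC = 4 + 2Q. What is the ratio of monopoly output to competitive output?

Q_m/Q_c = 0.6

Inverting demand: P = 77 − 4Q.
The monopolist equates marginal revenue to marginal cost: 77 − 8Q = 4 + 2Q, so Q = 7.3. From demand, P = 47.8.
Competitive equilibrium sets price equal to marginal cost: 77 − 4Q = 4 + 2Q, so Q = 73/6 and P = 85/3.
Ratio Q_m/Q_c = 7.3/(73/6) = 0.6.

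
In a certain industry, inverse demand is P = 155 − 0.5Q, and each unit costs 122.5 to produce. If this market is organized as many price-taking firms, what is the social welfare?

TS = 1056.25

Perfect competition: P = MC = 122.5, so 155 − 0.5Q = 122.5 and Q = 65.
CS = ½·(155 − 122.5)·65 = 1056.25; PS = (122.5 − 122.5)·65 = 0; TS = 1056.25.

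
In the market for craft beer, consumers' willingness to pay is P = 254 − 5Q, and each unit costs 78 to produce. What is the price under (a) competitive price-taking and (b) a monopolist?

Competition: P = 78; Monopoly: P = 166

Competitive firms price at marginal cost: P = 78, giving Q = 35.2.
A monopolist chooses Q where MR = MC. MR = 254 − 10Q; setting this equal to 78 gives Q = 17.6 and P = 166.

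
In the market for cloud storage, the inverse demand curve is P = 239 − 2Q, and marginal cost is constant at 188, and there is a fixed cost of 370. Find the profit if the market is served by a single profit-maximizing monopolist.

The monopolist equates marginal revenue to marginal cost: 239 − 4Q = 188, so Q = 12.75. From demand, P = 213.5.
Profit = (213.5 − 188)·12.75 − 370 = −44.875.

Profit = −44.875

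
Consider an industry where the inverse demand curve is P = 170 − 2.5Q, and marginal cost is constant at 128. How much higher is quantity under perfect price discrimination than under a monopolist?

A monopolist chooses Q where MR = MC. MR = 170 − 5Q; setting this equal to 128 gives Q = 8.4 and P = 149.
Under first-degree price discrimination the firm charges each unit its demand price and produces up to where P = MC, i.e. Q = 16.8. Consumer surplus is zero; producer surplus equals total surplus.
Change in quantity: 16.8 − 8.4 = 8.4.

Q rises by 8.4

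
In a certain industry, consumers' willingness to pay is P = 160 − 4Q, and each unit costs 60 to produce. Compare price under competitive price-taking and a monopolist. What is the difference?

P rises by 50

Competitive firms price at marginal cost: P = 60, giving Q = 25.
The monopolist equates marginal revenue to marginal cost: 160 − 8Q = 60, so Q = 12.5. From demand, P = 110.
Change in price: 110 − 60 = 50.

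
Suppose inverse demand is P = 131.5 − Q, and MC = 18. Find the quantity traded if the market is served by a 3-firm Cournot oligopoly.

In a 3-firm Cournot equilibrium, symmetry and the first-order condition give q = (131.5 − 18)/(4) = 28.375. So Q = 85.125 and P = 46.375.

Q = 85.125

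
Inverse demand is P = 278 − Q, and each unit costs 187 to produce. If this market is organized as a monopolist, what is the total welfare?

A monopolist chooses Q where MR = MC. MR = 278 − 2Q; setting this equal to 187 gives Q = 45.5 and P = 232.5.
CS = ½·(278 − 232.5)·45.5 = 1035.125; PS = (232.5 − 187)·45.5 = 2070.25; TS = 3105.375.

TS = 3105.375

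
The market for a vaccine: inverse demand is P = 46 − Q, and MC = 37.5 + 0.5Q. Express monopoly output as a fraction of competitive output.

A monopolist chooses Q where MR = MC. MR = 46 − 2Q; setting this equal to 37.5 + 0.5Q gives Q = 3.4 and P = 42.6.
Under competition P = MC: 46 − Q = 37.5 + 0.5Q ⇒ Q = 17/3, P = 121/3.
Ratio Q_m/Q_c = 3.4/(17/3) = 0.6.

Q_m/Q_c = 0.6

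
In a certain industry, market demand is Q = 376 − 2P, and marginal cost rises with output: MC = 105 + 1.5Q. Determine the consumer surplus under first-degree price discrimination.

Inverting demand: P = 188 − 0.5Q.
Under first-degree price discrimination the firm charges each unit its demand price and produces up to where P = MC, i.e. Q = 41.5. Consumer surplus is zero; producer surplus equals total surplus.
CS = 0.

CS = 0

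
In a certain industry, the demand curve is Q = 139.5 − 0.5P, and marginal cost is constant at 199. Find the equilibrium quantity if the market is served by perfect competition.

Q = 40

Inverting demand: P = 279 − 2Q.
Under competition P = MC = 199, so Q = (279 − 199)/2 = 40.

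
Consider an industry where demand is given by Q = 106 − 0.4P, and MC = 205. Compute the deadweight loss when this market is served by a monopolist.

Inverting demand: P = 265 − 2.5Q.
Under competition P = MC = 205, so Q = (265 − 205)/2.5 = 24.
The monopolist equates marginal revenue to marginal cost: 265 − 5Q = 205, so Q = 12. From demand, P = 235.
DWL is the triangle between Q = 12 and Q = 24: ½·(24 − 12)·(235 − 205) = 180.

DWL = 180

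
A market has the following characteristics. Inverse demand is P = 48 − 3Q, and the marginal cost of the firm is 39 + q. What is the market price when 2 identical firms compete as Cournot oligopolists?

In a 2-firm Cournot equilibrium, symmetry and the first-order condition give q = (48 − 39)/(10) = 0.9. So Q = 1.8 and P = 42.6.

P = 42.6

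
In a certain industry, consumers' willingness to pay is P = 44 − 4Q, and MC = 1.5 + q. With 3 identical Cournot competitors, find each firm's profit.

In a 3-firm Cournot equilibrium, symmetry and the first-order condition give q = (44 − 1.5)/(17) = 2.5. So Q = 7.5 and P = 14.
Each firm's profit = 14·2.5 − (1.5·2.5 + ½·1·2.5²) = 28.125.

π_i = 28.125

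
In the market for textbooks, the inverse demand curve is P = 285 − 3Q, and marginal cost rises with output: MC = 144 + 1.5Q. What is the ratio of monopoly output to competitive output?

A monopolist chooses Q where MR = MC. MR = 285 − 6Q; setting this equal to 144 + 1.5Q gives Q = 18.8 and P = 228.6.
Under competition P = MC: 285 − 3Q = 144 + 1.5Q ⇒ Q = 94/3, P = 191.
Ratio Q_m/Q_c = 18.8/(94/3) = 0.6.

Q_m/Q_c = 0.6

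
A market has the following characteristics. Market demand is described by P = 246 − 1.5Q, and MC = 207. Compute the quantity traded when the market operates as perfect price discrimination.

With perfect price discrimination, output is the efficient level Q = 26 (where demand meets MC), but every buyer pays their willingness to pay: CS = 0 and PS = total surplus.

Q = 26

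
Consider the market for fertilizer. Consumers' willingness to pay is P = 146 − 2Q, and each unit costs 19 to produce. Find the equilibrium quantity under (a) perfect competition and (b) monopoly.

Competition: Q = 63.5; Monopoly: Q = 31.75

Under competition P = MC = 19, so Q = (146 − 19)/2 = 63.5.
Monopoly sets MR = MC: 146 − 4Q = 19 ⇒ Q = 31.75, P = 146 − 2·31.75 = 82.5.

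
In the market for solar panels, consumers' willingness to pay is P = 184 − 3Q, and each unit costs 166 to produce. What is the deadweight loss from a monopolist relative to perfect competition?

Competitive firms price at marginal cost: P = 166, giving Q = 6.
A monopolist chooses Q where MR = MC. MR = 184 − 6Q; setting this equal to 166 gives Q = 3 and P = 175.
DWL is the triangle between Q = 3 and Q = 6: ½·(6 − 3)·(175 − 166) = 13.5.

DWL = 13.5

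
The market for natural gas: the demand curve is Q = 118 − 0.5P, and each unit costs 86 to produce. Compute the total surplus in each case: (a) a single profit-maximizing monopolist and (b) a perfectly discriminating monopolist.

Monopoly: TS = 4218.75; Perfect PD: TS = 5625

Inverting demand: P = 236 − 2Q.
A monopolist chooses Q where MR = MC. MR = 236 − 4Q; setting this equal to 86 gives Q = 37.5 and P = 161.
CS = ½·(236 − 161)·37.5 = 1406.25; PS = (161 − 86)·37.5 = 2812.5; TS = 4218.75.
With perfect price discrimination, output is the efficient level Q = 75 (where demand meets MC), but every buyer pays their willingness to pay: CS = 0 and PS = total surplus.
TS = 5625 (equal to competitive TS).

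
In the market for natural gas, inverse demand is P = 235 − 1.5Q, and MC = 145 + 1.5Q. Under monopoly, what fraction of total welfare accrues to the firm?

The monopolist equates marginal revenue to marginal cost: 235 − 3Q = 145 + 1.5Q, so Q = 20. From demand, P = 205.
CS = ½·(235 − 205)·20 = 300.
PS = P·Q − VC(Q) = 205·20 − (145·20 + ½·1.5·20²) = 900.
Share captured = PS/TS = 900/1200 = 0.75.

PS/TS = 0.75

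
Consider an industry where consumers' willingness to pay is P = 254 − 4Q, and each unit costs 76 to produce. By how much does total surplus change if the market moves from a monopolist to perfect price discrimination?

The monopolist equates marginal revenue to marginal cost: 254 − 8Q = 76, so Q = 22.25. From demand, P = 165.
CS = ½·(254 − 165)·22.25 = 990.125; PS = (165 − 76)·22.25 = 1980.25; TS = 2970.375.
A perfectly discriminating monopolist sells every unit with P(Q) ≥ MC(Q), so output equals the competitive quantity Q = 44.5. Each buyer pays their reservation price, so CS = 0 and the firm captures all surplus.
TS = 3960.5 (equal to competitive TS).
Change in total surplus: 3960.5 − 2970.375 = 990.125.

TS rises by 990.125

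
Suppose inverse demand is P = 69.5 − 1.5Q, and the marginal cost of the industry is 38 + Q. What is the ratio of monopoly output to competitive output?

A monopolist chooses Q where MR = MC. MR = 69.5 − 3Q; setting this equal to 38 + Q gives Q = 7.875 and P = 923/16.
Competitive equilibrium sets price equal to marginal cost: 69.5 − 1.5Q = 38 + Q, so Q = 12.6 and P = 50.6.
Ratio Q_m/Q_c = 7.875/12.6 = 0.625.

Q_m/Q_c = 0.625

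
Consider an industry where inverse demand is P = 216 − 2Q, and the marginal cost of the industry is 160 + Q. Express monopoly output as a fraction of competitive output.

Q_m/Q_c = 0.6

A monopolist chooses Q where MR = MC. MR = 216 − 4Q; setting this equal to 160 + Q gives Q = 11.2 and P = 193.6.
Under competition P = MC: 216 − 2Q = 160 + Q ⇒ Q = 56/3, P = 536/3.
Ratio Q_m/Q_c = 11.2/(56/3) = 0.6.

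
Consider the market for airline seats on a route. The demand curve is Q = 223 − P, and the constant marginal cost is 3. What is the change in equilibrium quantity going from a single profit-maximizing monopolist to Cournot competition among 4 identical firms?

Equilibrium quantity rises by 66

Inverting demand: P = 223 − Q.
The monopolist equates marginal revenue to marginal cost: 223 − 2Q = 3, so Q = 110. From demand, P = 113.
With 4 symmetric Cournot firms, each firm's FOC gives 223 − 5q = 3, so q = 44, Q = 4·44 = 176, and P = 47.
Change in equilibrium quantity: 176 − 110 = 66.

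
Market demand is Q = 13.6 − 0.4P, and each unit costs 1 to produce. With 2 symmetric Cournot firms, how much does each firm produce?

Inverting demand: P = 34 − 2.5Q.
With 2 symmetric Cournot firms, each firm's FOC gives 34 − 7.5q = 1, so q = 4.4, Q = 2·4.4 = 8.8, and P = 12.

q_i = 4.4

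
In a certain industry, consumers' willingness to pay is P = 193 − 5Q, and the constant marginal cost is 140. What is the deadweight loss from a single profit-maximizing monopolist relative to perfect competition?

DWL = 70.225

Perfect competition: P = MC = 140, so 193 − 5Q = 140 and Q = 10.6.
A monopolist chooses Q where MR = MC. MR = 193 − 10Q; setting this equal to 140 gives Q = 5.3 and P = 166.5.
DWL is the triangle between Q = 5.3 and Q = 10.6: ½·(10.6 − 5.3)·(166.5 − 140) = 70.225.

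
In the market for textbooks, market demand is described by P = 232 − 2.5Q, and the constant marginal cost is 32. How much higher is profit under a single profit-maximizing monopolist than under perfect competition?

π rises by 4000

Under competition P = MC = 32, so Q = (232 − 32)/2.5 = 80.
Profit = (32 − 32)·80 = 0.
Monopoly sets MR = MC: 232 − 5Q = 32 ⇒ Q = 40, P = 232 − 2.5·40 = 132.
Profit = (132 − 32)·40 = 4000.
Change in profit: 4000 − 0 = 4000.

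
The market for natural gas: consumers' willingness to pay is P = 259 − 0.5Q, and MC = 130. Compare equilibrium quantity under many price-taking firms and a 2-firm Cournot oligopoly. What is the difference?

Competitive firms price at marginal cost: P = 130, giving Q = 258.
With 2 symmetric Cournot firms, each firm's FOC gives 259 − 1.5q = 130, so q = 86, Q = 2·86 = 172, and P = 173.
Change in equilibrium quantity: 172 − 258 = −86.

Q falls by 86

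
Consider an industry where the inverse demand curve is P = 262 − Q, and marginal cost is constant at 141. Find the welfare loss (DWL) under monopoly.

Under competition P = MC = 141, so Q = (262 − 141)/1 = 121.
Monopoly sets MR = MC: 262 − 2Q = 141 ⇒ Q = 60.5, P = 262 − 60.5 = 201.5.
DWL is the triangle between Q = 60.5 and Q = 121: ½·(121 − 60.5)·(201.5 − 141) = 1830.125.

DWL = 1830.125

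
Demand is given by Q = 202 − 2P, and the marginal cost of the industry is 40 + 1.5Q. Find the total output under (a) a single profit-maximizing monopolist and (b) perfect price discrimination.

Inverting demand: P = 101 − 0.5Q.
The monopolist equates marginal revenue to marginal cost: 101 − Q = 40 + 1.5Q, so Q = 24.4. From demand, P = 88.8.
A perfectly discriminating monopolist sells every unit with P(Q) ≥ MC(Q), so output equals the competitive quantity Q = 30.5. Each buyer pays their reservation price, so CS = 0 and the firm captures all surplus.

Monopoly: Q = 24.4; Perfect PD: Q = 30.5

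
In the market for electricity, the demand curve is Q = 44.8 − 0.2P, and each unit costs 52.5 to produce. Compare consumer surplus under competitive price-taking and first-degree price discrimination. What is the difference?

Consumer surplus falls by 2941.225

Inverting demand: P = 224 − 5Q.
Competitive firms price at marginal cost: P = 52.5, giving Q = 34.3.
CS = ½·(224 − 52.5)·34.3 = 2941.225.
Under first-degree price discrimination the firm charges each unit its demand price and produces up to where P = MC, i.e. Q = 34.3. Consumer surplus is zero; producer surplus equals total surplus.
CS = 0.
Change in consumer surplus: 0 − 2941.225 = −2941.225.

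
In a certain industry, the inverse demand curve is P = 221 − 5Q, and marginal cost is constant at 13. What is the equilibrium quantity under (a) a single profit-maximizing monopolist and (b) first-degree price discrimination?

Monopoly: Q = 20.8; Perfect PD: Q = 41.6

Monopoly sets MR = MC: 221 − 10Q = 13 ⇒ Q = 20.8, P = 221 − 5·20.8 = 117.
Under first-degree price discrimination the firm charges each unit its demand price and produces up to where P = MC, i.e. Q = 41.6. Consumer surplus is zero; producer surplus equals total surplus.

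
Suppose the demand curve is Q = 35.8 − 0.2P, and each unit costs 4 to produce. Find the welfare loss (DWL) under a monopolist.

DWL = 765.625

Inverting demand: P = 179 − 5Q.
Perfect competition: P = MC = 4, so 179 − 5Q = 4 and Q = 35.
The monopolist equates marginal revenue to marginal cost: 179 − 10Q = 4, so Q = 17.5. From demand, P = 91.5.
DWL is the triangle between Q = 17.5 and Q = 35: ½·(35 − 17.5)·(91.5 − 4) = 765.625.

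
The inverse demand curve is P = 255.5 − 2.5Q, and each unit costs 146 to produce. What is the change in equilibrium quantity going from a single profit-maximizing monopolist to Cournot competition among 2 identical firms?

The monopolist equates marginal revenue to marginal cost: 255.5 − 5Q = 146, so Q = 21.9. From demand, P = 200.75.
In a 2-firm Cournot equilibrium, symmetry and the first-order condition give q = (255.5 − 146)/(7.5) = 14.6. So Q = 29.2 and P = 182.5.
Change in equilibrium quantity: 29.2 − 21.9 = 7.3.

Q rises by 7.3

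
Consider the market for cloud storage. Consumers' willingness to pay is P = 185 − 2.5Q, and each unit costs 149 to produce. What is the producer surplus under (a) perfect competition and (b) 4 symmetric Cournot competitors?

Competition: PS = 0; Cournot: PS = 82.944

Perfect competition: P = MC = 149, so 185 − 2.5Q = 149 and Q = 14.4.
PS = (149 − 149)·14.4 = 0.
With 4 symmetric Cournot firms, each firm's FOC gives 185 − 12.5q = 149, so q = 2.88, Q = 4·2.88 = 11.52, and P = 156.2.
PS = (156.2 − 149)·11.52 = 82.944.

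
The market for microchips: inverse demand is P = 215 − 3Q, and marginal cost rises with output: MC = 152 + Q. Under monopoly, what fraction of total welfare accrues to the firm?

A monopolist chooses Q where MR = MC. MR = 215 − 6Q; setting this equal to 152 + Q gives Q = 9 and P = 188.
CS = ½·(215 − 188)·9 = 121.5.
PS = P·Q − VC(Q) = 188·9 − (152·9 + ½·1·9²) = 283.5.
Share captured = PS/TS = 283.5/405 = 0.7.

PS/TS = 0.7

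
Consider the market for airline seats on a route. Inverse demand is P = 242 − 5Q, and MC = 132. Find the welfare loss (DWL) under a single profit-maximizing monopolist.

DWL = 302.5

Perfect competition: P = MC = 132, so 242 − 5Q = 132 and Q = 22.
Monopoly sets MR = MC: 242 − 10Q = 132 ⇒ Q = 11, P = 242 − 5·11 = 187.
DWL is the triangle between Q = 11 and Q = 22: ½·(22 − 11)·(187 − 132) = 302.5.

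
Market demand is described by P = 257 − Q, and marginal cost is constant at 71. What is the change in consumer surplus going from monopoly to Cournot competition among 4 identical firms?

CS rises by 6746.22

Monopoly sets MR = MC: 257 − 2Q = 71 ⇒ Q = 93, P = 257 − 93 = 164.
CS = ½·(257 − 164)·93 = 4324.5.
Cournot with 4 identical firms: the symmetric best-response condition is 257 − 5q = 71. Each firm produces q = 37.2, total output Q = 148.8, price P = 108.2.
CS = ½·(257 − 108.2)·148.8 = 11070.72.
Change in consumer surplus: 11070.72 − 4324.5 = 6746.22.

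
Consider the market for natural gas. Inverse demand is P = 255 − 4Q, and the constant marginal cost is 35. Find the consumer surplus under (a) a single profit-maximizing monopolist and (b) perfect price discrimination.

The monopolist equates marginal revenue to marginal cost: 255 − 8Q = 35, so Q = 27.5. From demand, P = 145.
CS = ½·(255 − 145)·27.5 = 1512.5.
Under first-degree price discrimination the firm charges each unit its demand price and produces up to where P = MC, i.e. Q = 55. Consumer surplus is zero; producer surplus equals total surplus.
CS = 0.

Monopoly: CS = 1512.5; Perfect PD: CS = 0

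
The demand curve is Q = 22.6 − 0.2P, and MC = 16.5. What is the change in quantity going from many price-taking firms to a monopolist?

Inverting demand: P = 113 − 5Q.
Perfect competition: P = MC = 16.5, so 113 − 5Q = 16.5 and Q = 19.3.
Monopoly sets MR = MC: 113 − 10Q = 16.5 ⇒ Q = 9.65, P = 113 − 5·9.65 = 64.75.
Change in quantity: 9.65 − 19.3 = −9.65.

Quantity falls by 9.65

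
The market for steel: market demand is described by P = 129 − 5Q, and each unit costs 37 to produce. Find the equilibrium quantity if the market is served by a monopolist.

Q = 9.2

The monopolist equates marginal revenue to marginal cost: 129 − 10Q = 37, so Q = 9.2. From demand, P = 83.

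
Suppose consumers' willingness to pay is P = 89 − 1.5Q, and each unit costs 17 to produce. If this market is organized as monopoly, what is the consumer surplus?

CS = 432

A monopolist chooses Q where MR = MC. MR = 89 − 3Q; setting this equal to 17 gives Q = 24 and P = 53.
CS = ½·(89 − 53)·24 = 432.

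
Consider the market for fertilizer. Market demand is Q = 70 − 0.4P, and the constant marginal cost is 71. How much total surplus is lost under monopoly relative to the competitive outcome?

DWL = 540.8

Inverting demand: P = 175 − 2.5Q.
Competitive firms price at marginal cost: P = 71, giving Q = 41.6.
A monopolist chooses Q where MR = MC. MR = 175 − 5Q; setting this equal to 71 gives Q = 20.8 and P = 123.
DWL is the triangle between Q = 20.8 and Q = 41.6: ½·(41.6 − 20.8)·(123 − 71) = 540.8.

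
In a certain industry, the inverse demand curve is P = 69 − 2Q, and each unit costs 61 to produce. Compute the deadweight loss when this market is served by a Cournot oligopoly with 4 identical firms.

Competitive firms price at marginal cost: P = 61, giving Q = 4.
Cournot with 4 identical firms: the symmetric best-response condition is 69 − 10q = 61. Each firm produces q = 0.8, total output Q = 3.2, price P = 62.6.
DWL is the triangle between Q = 3.2 and Q = 4: ½·(4 − 3.2)·(62.6 − 61) = 0.64.

DWL = 0.64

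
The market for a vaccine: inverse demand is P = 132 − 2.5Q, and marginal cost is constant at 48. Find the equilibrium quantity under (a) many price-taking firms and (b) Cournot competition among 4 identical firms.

Competition: Q = 33.6; Cournot: Q = 26.88

Under competition P = MC = 48, so Q = (132 − 48)/2.5 = 33.6.
In a 4-firm Cournot equilibrium, symmetry and the first-order condition give q = (132 − 48)/(12.5) = 6.72. So Q = 26.88 and P = 64.8.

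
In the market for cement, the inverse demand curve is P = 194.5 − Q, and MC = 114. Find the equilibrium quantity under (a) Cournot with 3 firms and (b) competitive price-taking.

Cournot with 3 identical firms: the symmetric best-response condition is 194.5 − 4q = 114. Each firm produces q = 20.125, total output Q = 60.375, price P = 134.125.
Perfect competition: P = MC = 114, so 194.5 − Q = 114 and Q = 80.5.

Cournot: Q = 60.375; Competition: Q = 80.5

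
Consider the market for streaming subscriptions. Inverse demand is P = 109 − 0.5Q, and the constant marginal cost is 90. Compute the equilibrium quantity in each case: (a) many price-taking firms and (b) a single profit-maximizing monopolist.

Competition: Q = 38; Monopoly: Q = 19

Competitive firms price at marginal cost: P = 90, giving Q = 38.
The monopolist equates marginal revenue to marginal cost: 109 − Q = 90, so Q = 19. From demand, P = 99.5.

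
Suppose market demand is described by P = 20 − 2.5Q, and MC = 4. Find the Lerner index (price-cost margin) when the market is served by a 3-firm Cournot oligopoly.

Lerner index = 0.5

With 3 symmetric Cournot firms, each firm's FOC gives 20 − 10q = 4, so q = 1.6, Q = 3·1.6 = 4.8, and P = 8.
Lerner index = (P − MC)/P = (8 − 4)/8 = 0.5.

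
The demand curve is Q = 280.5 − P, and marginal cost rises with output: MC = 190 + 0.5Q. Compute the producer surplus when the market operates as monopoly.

PS = 1638.05

Inverting demand: P = 280.5 − Q.
A monopolist chooses Q where MR = MC. MR = 280.5 − 2Q; setting this equal to 190 + 0.5Q gives Q = 36.2 and P = 244.3.
PS = P·Q − VC(Q) = 244.3·36.2 − (190·36.2 + ½·0.5·36.2²) = 1638.05.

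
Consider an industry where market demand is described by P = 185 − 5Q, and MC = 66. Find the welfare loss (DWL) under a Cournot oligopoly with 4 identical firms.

Perfect competition: P = MC = 66, so 185 − 5Q = 66 and Q = 23.8.
In a 4-firm Cournot equilibrium, symmetry and the first-order condition give q = (185 − 66)/(25) = 4.76. So Q = 19.04 and P = 89.8.
DWL is the triangle between Q = 19.04 and Q = 23.8: ½·(23.8 − 19.04)·(89.8 − 66) = 56.644.

DWL = 56.644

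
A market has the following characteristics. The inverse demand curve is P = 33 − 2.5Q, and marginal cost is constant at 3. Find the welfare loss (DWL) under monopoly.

Under competition P = MC = 3, so Q = (33 − 3)/2.5 = 12.
Monopoly sets MR = MC: 33 − 5Q = 3 ⇒ Q = 6, P = 33 − 2.5·6 = 18.
DWL is the triangle between Q = 6 and Q = 12: ½·(12 − 6)·(18 − 3) = 45.

DWL = 45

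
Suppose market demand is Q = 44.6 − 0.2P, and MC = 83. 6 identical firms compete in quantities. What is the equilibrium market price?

Inverting demand: P = 223 − 5Q.
In a 6-firm Cournot equilibrium, symmetry and the first-order condition give q = (223 − 83)/(35) = 4. So Q = 24 and P = 103.

P = 103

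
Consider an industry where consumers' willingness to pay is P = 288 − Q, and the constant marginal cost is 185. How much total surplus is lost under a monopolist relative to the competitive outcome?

Under competition P = MC = 185, so Q = (288 − 185)/1 = 103.
The monopolist equates marginal revenue to marginal cost: 288 − 2Q = 185, so Q = 51.5. From demand, P = 236.5.
DWL is the triangle between Q = 51.5 and Q = 103: ½·(103 − 51.5)·(236.5 − 185) = 1326.125.

DWL = 1326.125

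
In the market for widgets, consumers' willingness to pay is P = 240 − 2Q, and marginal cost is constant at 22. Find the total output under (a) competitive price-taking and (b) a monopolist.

Competition: Q = 109; Monopoly: Q = 54.5

Perfect competition: P = MC = 22, so 240 − 2Q = 22 and Q = 109.
Monopoly sets MR = MC: 240 − 4Q = 22 ⇒ Q = 54.5, P = 240 − 2·54.5 = 131.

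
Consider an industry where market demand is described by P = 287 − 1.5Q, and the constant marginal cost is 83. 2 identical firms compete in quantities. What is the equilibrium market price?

P = 151

With 2 symmetric Cournot firms, each firm's FOC gives 287 − 4.5q = 83, so q = 136/3, Q = 2·136/3 = 272/3, and P = 151.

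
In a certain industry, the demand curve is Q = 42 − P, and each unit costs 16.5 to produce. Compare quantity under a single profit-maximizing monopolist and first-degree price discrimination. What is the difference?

Inverting demand: P = 42 − Q.
A monopolist chooses Q where MR = MC. MR = 42 − 2Q; setting this equal to 16.5 gives Q = 12.75 and P = 29.25.
Under first-degree price discrimination the firm charges each unit its demand price and produces up to where P = MC, i.e. Q = 25.5. Consumer surplus is zero; producer surplus equals total surplus.
Change in quantity: 25.5 − 12.75 = 12.75.

Q rises by 12.75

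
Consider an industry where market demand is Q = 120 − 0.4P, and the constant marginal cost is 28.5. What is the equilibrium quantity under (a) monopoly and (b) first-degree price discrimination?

Monopoly: Q = 54.3; Perfect PD: Q = 108.6

Inverting demand: P = 300 − 2.5Q.
The monopolist equates marginal revenue to marginal cost: 300 − 5Q = 28.5, so Q = 54.3. From demand, P = 164.25.
A perfectly discriminating monopolist sells every unit with P(Q) ≥ MC(Q), so output equals the competitive quantity Q = 108.6. Each buyer pays their reservation price, so CS = 0 and the firm captures all surplus.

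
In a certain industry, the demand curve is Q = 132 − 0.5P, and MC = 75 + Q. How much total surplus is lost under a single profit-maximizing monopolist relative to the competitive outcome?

Inverting demand: P = 264 − 2Q.
Under competition P = MC: 264 − 2Q = 75 + Q ⇒ Q = 63, P = 138.
A monopolist chooses Q where MR = MC. MR = 264 − 4Q; setting this equal to 75 + Q gives Q = 37.8 and P = 188.4.
CS = ½·(264 − 138)·63 = 3969; PS = (138·63 − 75·63 − ½·1·63²) = 1984.5; TS = 5953.5.
CS = ½·(264 − 188.4)·37.8 = 1428.84; PS = (188.4·37.8 − 75·37.8 − ½·1·37.8²) = 3572.1; TS = 5000.94.
DWL = 5953.5 − 5000.94 = 952.56.

DWL = 952.56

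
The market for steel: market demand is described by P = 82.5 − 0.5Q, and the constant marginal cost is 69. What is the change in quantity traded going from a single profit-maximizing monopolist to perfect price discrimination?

Quantity traded rises by 13.5

The monopolist equates marginal revenue to marginal cost: 82.5 − Q = 69, so Q = 13.5. From demand, P = 75.75.
With perfect price discrimination, output is the efficient level Q = 27 (where demand meets MC), but every buyer pays their willingness to pay: CS = 0 and PS = total surplus.
Change in quantity traded: 27 − 13.5 = 13.5.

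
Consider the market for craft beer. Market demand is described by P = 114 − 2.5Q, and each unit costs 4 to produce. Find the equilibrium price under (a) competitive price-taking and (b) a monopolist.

Competition: P = 4; Monopoly: P = 59

Perfect competition: P = MC = 4, so 114 − 2.5Q = 4 and Q = 44.
The monopolist equates marginal revenue to marginal cost: 114 − 5Q = 4, so Q = 22. From demand, P = 59.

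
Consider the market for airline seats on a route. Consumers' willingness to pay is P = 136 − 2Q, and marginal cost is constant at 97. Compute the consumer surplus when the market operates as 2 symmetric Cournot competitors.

Cournot with 2 identical firms: the symmetric best-response condition is 136 − 6q = 97. Each firm produces q = 6.5, total output Q = 13, price P = 110.
CS = ½·(136 − 110)·13 = 169.

CS = 169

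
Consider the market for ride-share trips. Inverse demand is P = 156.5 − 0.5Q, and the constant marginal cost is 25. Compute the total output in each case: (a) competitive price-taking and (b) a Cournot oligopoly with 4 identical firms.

Competition: Q = 263; Cournot: Q = 210.4

Perfect competition: P = MC = 25, so 156.5 − 0.5Q = 25 and Q = 263.
With 4 symmetric Cournot firms, each firm's FOC gives 156.5 − 2.5q = 25, so q = 52.6, Q = 4·52.6 = 210.4, and P = 51.3.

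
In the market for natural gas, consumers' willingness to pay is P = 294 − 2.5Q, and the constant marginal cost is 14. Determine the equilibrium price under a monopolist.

P = 154

Monopoly sets MR = MC: 294 − 5Q = 14 ⇒ Q = 56, P = 294 − 2.5·56 = 154.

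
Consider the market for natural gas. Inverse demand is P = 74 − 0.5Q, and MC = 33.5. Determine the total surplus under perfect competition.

Competitive firms price at marginal cost: P = 33.5, giving Q = 81.
CS = ½·(74 − 33.5)·81 = 1640.25; PS = (33.5 − 33.5)·81 = 0; TS = 1640.25.

TS = 1640.25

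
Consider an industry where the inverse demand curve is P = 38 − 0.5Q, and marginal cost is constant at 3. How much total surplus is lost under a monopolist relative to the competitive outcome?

Competitive firms price at marginal cost: P = 3, giving Q = 70.
Monopoly sets MR = MC: 38 − Q = 3 ⇒ Q = 35, P = 38 − 0.5·35 = 20.5.
DWL is the triangle between Q = 35 and Q = 70: ½·(70 − 35)·(20.5 − 3) = 306.25.

DWL = 306.25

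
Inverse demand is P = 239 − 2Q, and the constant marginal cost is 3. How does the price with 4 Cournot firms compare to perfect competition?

Cournot with 4 identical firms: the symmetric best-response condition is 239 − 10q = 3. Each firm produces q = 23.6, total output Q = 94.4, price P = 50.2.
Under competition P = MC = 3, so Q = (239 − 3)/2 = 118.

Cournot: P = 50.2; Competition: P = 3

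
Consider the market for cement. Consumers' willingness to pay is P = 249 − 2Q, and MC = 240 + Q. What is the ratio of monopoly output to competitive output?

Monopoly sets MR = MC: 249 − 4Q = 240 + Q ⇒ Q = 1.8, P = 249 − 2·1.8 = 245.4.
Under competition P = MC: 249 − 2Q = 240 + Q ⇒ Q = 3, P = 243.
Ratio Q_m/Q_c = 1.8/3 = 0.6.

Q_m/Q_c = 0.6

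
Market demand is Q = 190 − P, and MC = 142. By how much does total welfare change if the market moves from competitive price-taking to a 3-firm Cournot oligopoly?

Inverting demand: P = 190 − Q.
Competitive firms price at marginal cost: P = 142, giving Q = 48.
CS = ½·(190 − 142)·48 = 1152; PS = (142 − 142)·48 = 0; TS = 1152.
In a 3-firm Cournot equilibrium, symmetry and the first-order condition give q = (190 − 142)/(4) = 12. So Q = 36 and P = 154.
CS = ½·(190 − 154)·36 = 648; PS = (154 − 142)·36 = 432; TS = 1080.
Change in total welfare: 1080 − 1152 = −72.

Total welfare falls by 72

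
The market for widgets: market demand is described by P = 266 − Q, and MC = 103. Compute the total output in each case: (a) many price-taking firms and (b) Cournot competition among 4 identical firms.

Perfect competition: P = MC = 103, so 266 − Q = 103 and Q = 163.
Cournot with 4 identical firms: the symmetric best-response condition is 266 − 5q = 103. Each firm produces q = 32.6, total output Q = 130.4, price P = 135.6.

Competition: Q = 163; Cournot: Q = 130.4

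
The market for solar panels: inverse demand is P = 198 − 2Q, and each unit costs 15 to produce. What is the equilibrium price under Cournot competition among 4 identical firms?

Cournot with 4 identical firms: the symmetric best-response condition is 198 − 10q = 15. Each firm produces q = 18.3, total output Q = 73.2, price P = 51.6.

P = 51.6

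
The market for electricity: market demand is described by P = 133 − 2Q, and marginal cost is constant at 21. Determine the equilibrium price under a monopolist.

Monopoly sets MR = MC: 133 − 4Q = 21 ⇒ Q = 28, P = 133 − 2·28 = 77.

P = 77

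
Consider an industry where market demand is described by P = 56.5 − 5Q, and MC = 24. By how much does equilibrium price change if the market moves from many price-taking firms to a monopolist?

P rises by 16.25

Under competition P = MC = 24, so Q = (56.5 − 24)/5 = 6.5.
The monopolist equates marginal revenue to marginal cost: 56.5 − 10Q = 24, so Q = 3.25. From demand, P = 40.25.
Change in equilibrium price: 40.25 − 24 = 16.25.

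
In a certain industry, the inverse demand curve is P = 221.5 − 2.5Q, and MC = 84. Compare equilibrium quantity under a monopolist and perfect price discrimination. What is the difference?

A monopolist chooses Q where MR = MC. MR = 221.5 − 5Q; setting this equal to 84 gives Q = 27.5 and P = 152.75.
With perfect price discrimination, output is the efficient level Q = 55 (where demand meets MC), but every buyer pays their willingness to pay: CS = 0 and PS = total surplus.
Change in equilibrium quantity: 55 − 27.5 = 27.5.

Equilibrium quantity rises by 27.5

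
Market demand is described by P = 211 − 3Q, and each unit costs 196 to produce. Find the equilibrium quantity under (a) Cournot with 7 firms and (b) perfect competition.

With 7 symmetric Cournot firms, each firm's FOC gives 211 − 24q = 196, so q = 0.625, Q = 7·0.625 = 4.375, and P = 197.875.
Competitive firms price at marginal cost: P = 196, giving Q = 5.

Cournot: Q = 4.375; Competition: Q = 5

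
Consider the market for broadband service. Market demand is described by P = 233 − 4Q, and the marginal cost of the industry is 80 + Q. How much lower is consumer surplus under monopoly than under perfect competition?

Under competition P = MC: 233 − 4Q = 80 + Q ⇒ Q = 30.6, P = 110.6.
CS = ½·(233 − 110.6)·30.6 = 1872.72.
Monopoly sets MR = MC: 233 − 8Q = 80 + Q ⇒ Q = 17, P = 233 − 4·17 = 165.
CS = ½·(233 − 165)·17 = 578.
Change in consumer surplus: 578 − 1872.72 = −1294.72.

Consumer surplus falls by 1294.72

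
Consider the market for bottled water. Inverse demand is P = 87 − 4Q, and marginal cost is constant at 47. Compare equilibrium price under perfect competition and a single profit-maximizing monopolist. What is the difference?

P rises by 20

Competitive firms price at marginal cost: P = 47, giving Q = 10.
The monopolist equates marginal revenue to marginal cost: 87 − 8Q = 47, so Q = 5. From demand, P = 67.
Change in equilibrium price: 67 − 47 = 20.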